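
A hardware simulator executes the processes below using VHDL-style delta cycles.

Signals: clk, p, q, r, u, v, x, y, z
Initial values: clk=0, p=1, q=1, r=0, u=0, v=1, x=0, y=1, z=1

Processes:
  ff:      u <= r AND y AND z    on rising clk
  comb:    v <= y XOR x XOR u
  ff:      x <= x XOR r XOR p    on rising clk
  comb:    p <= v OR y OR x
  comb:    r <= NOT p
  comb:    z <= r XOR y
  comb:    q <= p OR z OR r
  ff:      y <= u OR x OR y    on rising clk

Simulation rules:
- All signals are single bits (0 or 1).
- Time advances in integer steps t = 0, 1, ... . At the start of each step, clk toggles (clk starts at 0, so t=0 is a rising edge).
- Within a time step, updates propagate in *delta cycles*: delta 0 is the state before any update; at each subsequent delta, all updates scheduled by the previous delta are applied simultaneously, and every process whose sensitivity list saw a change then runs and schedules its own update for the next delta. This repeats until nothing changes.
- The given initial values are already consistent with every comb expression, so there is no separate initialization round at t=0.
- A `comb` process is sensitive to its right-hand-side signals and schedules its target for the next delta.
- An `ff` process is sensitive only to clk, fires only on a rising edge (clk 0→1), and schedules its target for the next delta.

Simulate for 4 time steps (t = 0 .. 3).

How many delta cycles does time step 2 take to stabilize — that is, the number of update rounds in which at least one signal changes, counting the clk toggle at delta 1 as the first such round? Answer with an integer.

[bits: q,y,u,x,z,r,clk,v,p]
t=0: Δ0=110010011 Δ1=110010111 Δ2=110110111 Δ3=110110101 | 3Δ
t=1: Δ0=110110101 Δ1=110110001 | 1Δ
t=2: Δ0=110110001 Δ1=110110101 Δ2=110010101 Δ3=110010111 | 3Δ
t=3: Δ0=110010111 Δ1=110010011 | 1Δ

3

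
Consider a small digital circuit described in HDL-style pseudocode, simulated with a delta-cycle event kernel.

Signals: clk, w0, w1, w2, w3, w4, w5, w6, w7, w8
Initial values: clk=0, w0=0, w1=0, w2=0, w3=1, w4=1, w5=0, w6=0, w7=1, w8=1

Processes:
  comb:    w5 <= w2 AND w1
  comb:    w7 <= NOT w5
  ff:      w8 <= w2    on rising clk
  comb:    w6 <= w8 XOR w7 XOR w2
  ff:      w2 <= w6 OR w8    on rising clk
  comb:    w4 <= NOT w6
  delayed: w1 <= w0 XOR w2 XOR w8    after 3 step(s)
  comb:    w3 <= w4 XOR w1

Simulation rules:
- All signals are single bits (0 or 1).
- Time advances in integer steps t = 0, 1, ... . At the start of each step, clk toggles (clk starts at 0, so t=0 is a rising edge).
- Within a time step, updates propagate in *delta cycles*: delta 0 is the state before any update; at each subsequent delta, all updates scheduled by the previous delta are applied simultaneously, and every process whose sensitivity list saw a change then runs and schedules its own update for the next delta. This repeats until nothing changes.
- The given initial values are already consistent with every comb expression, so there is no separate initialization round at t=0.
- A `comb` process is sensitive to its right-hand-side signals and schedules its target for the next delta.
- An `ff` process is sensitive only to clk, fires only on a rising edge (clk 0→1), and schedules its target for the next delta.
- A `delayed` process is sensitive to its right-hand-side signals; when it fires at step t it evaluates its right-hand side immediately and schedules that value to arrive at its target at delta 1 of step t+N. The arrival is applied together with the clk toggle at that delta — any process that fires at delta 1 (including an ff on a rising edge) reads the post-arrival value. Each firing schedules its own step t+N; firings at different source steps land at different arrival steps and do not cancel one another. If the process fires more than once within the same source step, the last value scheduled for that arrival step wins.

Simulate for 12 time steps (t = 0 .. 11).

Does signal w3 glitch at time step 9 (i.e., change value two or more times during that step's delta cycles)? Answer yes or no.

yes

[bits: w7,w0,w2,clk,w8,w1,w3,w6,w4,w5]
t=0: Δ0=1000101010 Δ1=1001101010 Δ2=1011001010 | 2Δ
t=1: Δ0=1011001010 Δ1=1010001010 | 1Δ
t=2: Δ0=1010001010 Δ1=1011001010 Δ2=1001101010 | 2Δ
t=3: Δ0=1001101010 Δ1=1000111010 Δ2=1000110010 | 2Δ
t=4: Δ0=1000110010 Δ1=1001110010 Δ2=1011010010 Δ3=1011010011 Δ4=0011010011 Δ5=0011010111 Δ6=0011010101 Δ7=0011011101 | 7Δ
t=5: Δ0=0011011101 Δ1=0010011101 | 1Δ
t=6: Δ0=0010011101 Δ1=0011011101 Δ2=0011111101 Δ3=0011111001 Δ4=0011111011 Δ5=0011110011 | 5Δ
t=7: Δ0=0011110011 Δ1=0010110011 | 1Δ
t=8: Δ0=0010110011 Δ1=0011110011 | 1Δ
t=9: Δ0=0011110011 Δ1=0010100011 Δ2=0010101010 Δ3=1010101010 Δ4=1010101110 Δ5=1010101100 Δ6=1010100100 | 6Δ
t=10: Δ0=1010100100 Δ1=1011100100 | 1Δ
t=11: Δ0=1011100100 Δ1=1010100100 | 1Δ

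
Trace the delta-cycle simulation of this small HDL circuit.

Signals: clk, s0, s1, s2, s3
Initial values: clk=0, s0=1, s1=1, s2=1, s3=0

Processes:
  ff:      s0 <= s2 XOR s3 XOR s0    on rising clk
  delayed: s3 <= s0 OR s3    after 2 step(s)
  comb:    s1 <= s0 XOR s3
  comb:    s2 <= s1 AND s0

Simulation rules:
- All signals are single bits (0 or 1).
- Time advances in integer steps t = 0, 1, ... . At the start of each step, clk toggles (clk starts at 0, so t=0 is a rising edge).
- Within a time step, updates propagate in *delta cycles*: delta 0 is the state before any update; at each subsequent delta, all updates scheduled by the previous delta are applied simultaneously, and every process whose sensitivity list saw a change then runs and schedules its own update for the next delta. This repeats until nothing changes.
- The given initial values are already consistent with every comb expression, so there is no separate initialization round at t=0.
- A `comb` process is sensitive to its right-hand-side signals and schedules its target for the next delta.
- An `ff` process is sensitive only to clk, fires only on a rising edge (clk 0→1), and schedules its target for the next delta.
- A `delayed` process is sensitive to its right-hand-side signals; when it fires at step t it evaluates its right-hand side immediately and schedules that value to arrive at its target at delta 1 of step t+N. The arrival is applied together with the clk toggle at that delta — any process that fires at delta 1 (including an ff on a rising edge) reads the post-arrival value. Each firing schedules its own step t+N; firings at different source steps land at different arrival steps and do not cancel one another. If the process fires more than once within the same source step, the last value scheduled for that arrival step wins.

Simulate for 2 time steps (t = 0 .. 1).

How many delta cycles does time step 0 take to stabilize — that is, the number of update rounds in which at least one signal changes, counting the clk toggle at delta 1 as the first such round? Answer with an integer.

t0.Δ0 s0=1 s1=1 s2=1 clk=0 s3=0
t0.Δ1 s0=1 s1=1 s2=1 clk=1 s3=0
t0.Δ2 s0=0 s1=1 s2=1 clk=1 s3=0
t0.Δ3 s0=0 s1=0 s2=0 clk=1 s3=0
t1.Δ0 s0=0 s1=0 s2=0 clk=1 s3=0
t1.Δ1 s0=0 s1=0 s2=0 clk=0 s3=0

3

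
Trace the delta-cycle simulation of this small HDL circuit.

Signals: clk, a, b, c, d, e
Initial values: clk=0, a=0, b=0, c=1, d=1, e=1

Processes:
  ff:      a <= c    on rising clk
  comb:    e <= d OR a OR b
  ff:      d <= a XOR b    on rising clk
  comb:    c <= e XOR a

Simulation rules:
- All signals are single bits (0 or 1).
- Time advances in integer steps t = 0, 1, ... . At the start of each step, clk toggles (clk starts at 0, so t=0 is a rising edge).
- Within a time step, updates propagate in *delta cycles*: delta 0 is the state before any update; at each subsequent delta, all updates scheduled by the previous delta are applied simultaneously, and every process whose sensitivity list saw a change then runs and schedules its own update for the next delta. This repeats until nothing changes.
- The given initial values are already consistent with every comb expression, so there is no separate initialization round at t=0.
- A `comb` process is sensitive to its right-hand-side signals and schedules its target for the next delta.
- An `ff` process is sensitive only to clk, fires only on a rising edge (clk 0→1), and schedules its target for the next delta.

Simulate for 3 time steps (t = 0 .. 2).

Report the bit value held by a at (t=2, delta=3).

0

t0.Δ0 e=1 a=0 d=1 c=1 b=0 clk=0
t0.Δ1 e=1 a=0 d=1 c=1 b=0 clk=1
t0.Δ2 e=1 a=1 d=0 c=1 b=0 clk=1
t0.Δ3 e=1 a=1 d=0 c=0 b=0 clk=1
t1.Δ0 e=1 a=1 d=0 c=0 b=0 clk=1
t1.Δ1 e=1 a=1 d=0 c=0 b=0 clk=0
t2.Δ0 e=1 a=1 d=0 c=0 b=0 clk=0
t2.Δ1 e=1 a=1 d=0 c=0 b=0 clk=1
t2.Δ2 e=1 a=0 d=1 c=0 b=0 clk=1
t2.Δ3 e=1 a=0 d=1 c=1 b=0 clk=1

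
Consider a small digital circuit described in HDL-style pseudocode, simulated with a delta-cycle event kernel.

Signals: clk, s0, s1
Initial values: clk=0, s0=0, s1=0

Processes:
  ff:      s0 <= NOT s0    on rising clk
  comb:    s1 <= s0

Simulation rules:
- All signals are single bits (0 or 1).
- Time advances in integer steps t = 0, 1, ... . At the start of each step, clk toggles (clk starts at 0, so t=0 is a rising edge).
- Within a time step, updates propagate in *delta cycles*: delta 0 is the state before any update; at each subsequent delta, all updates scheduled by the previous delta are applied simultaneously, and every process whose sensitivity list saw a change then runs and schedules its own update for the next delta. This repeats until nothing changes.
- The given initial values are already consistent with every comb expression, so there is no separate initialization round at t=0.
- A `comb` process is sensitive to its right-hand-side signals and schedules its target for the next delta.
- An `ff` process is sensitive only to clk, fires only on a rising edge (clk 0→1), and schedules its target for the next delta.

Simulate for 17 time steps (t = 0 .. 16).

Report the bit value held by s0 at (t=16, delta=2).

1

t0.Δ0 s1=0 s0=0 clk=0
t0.Δ1 s1=0 s0=0 clk=1
t0.Δ2 s1=0 s0=1 clk=1
t0.Δ3 s1=1 s0=1 clk=1
t1.Δ0 s1=1 s0=1 clk=1
t1.Δ1 s1=1 s0=1 clk=0
t2.Δ0 s1=1 s0=1 clk=0
t2.Δ1 s1=1 s0=1 clk=1
t2.Δ2 s1=1 s0=0 clk=1
t2.Δ3 s1=0 s0=0 clk=1
t3.Δ0 s1=0 s0=0 clk=1
t3.Δ1 s1=0 s0=0 clk=0
t4.Δ0 s1=0 s0=0 clk=0
t4.Δ1 s1=0 s0=0 clk=1
t4.Δ2 s1=0 s0=1 clk=1
t4.Δ3 s1=1 s0=1 clk=1
t5.Δ0 s1=1 s0=1 clk=1
t5.Δ1 s1=1 s0=1 clk=0
t6.Δ0 s1=1 s0=1 clk=0
t6.Δ1 s1=1 s0=1 clk=1
t6.Δ2 s1=1 s0=0 clk=1
t6.Δ3 s1=0 s0=0 clk=1
t7.Δ0 s1=0 s0=0 clk=1
t7.Δ1 s1=0 s0=0 clk=0
t8.Δ0 s1=0 s0=0 clk=0
t8.Δ1 s1=0 s0=0 clk=1
t8.Δ2 s1=0 s0=1 clk=1
t8.Δ3 s1=1 s0=1 clk=1
t9.Δ0 s1=1 s0=1 clk=1
t9.Δ1 s1=1 s0=1 clk=0
t10.Δ0 s1=1 s0=1 clk=0
t10.Δ1 s1=1 s0=1 clk=1
t10.Δ2 s1=1 s0=0 clk=1
t10.Δ3 s1=0 s0=0 clk=1
t11.Δ0 s1=0 s0=0 clk=1
t11.Δ1 s1=0 s0=0 clk=0
t12.Δ0 s1=0 s0=0 clk=0
t12.Δ1 s1=0 s0=0 clk=1
t12.Δ2 s1=0 s0=1 clk=1
t12.Δ3 s1=1 s0=1 clk=1
t13.Δ0 s1=1 s0=1 clk=1
t13.Δ1 s1=1 s0=1 clk=0
t14.Δ0 s1=1 s0=1 clk=0
t14.Δ1 s1=1 s0=1 clk=1
t14.Δ2 s1=1 s0=0 clk=1
t14.Δ3 s1=0 s0=0 clk=1
t15.Δ0 s1=0 s0=0 clk=1
t15.Δ1 s1=0 s0=0 clk=0
t16.Δ0 s1=0 s0=0 clk=0
t16.Δ1 s1=0 s0=0 clk=1
t16.Δ2 s1=0 s0=1 clk=1
t16.Δ3 s1=1 s0=1 clk=1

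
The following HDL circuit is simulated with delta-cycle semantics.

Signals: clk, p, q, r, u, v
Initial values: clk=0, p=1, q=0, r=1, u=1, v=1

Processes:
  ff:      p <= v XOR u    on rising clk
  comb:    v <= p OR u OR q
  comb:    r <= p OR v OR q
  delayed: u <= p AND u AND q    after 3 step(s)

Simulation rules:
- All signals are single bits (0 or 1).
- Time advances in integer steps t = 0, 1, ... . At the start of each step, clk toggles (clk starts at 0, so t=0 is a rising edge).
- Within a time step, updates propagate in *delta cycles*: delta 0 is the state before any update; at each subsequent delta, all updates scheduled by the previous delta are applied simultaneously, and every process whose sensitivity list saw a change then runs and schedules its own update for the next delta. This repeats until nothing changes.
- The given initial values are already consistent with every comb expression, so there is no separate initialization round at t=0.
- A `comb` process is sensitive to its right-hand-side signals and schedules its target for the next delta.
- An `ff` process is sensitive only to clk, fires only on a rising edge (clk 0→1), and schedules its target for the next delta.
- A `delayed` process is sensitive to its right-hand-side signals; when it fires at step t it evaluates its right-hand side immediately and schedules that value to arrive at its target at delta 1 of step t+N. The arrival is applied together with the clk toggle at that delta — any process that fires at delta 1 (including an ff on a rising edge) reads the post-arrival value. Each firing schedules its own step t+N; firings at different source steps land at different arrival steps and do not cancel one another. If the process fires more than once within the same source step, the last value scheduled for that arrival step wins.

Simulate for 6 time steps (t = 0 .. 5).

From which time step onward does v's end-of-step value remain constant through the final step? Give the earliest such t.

3

t=0 Δ0: clk=0 u=1 q=0 v=1 p=1 r=1
  Δ1: clk:0→1
  Δ2: p:1→0
  (2Δ to stable)
t=1 Δ0: clk=1 u=1 q=0 v=1 p=0 r=1
  Δ1: clk:1→0
  (1Δ to stable)
t=2 Δ0: clk=0 u=1 q=0 v=1 p=0 r=1
  Δ1: clk:0→1
  (1Δ to stable)
t=3 Δ0: clk=1 u=1 q=0 v=1 p=0 r=1
  Δ1: clk:1→0, u:1→0
  Δ2: v:1→0
  Δ3: r:1→0
  (3Δ to stable)
t=4 Δ0: clk=0 u=0 q=0 v=0 p=0 r=0
  Δ1: clk:0→1
  (1Δ to stable)
t=5 Δ0: clk=1 u=0 q=0 v=0 p=0 r=0
  Δ1: clk:1→0
  (1Δ to stable)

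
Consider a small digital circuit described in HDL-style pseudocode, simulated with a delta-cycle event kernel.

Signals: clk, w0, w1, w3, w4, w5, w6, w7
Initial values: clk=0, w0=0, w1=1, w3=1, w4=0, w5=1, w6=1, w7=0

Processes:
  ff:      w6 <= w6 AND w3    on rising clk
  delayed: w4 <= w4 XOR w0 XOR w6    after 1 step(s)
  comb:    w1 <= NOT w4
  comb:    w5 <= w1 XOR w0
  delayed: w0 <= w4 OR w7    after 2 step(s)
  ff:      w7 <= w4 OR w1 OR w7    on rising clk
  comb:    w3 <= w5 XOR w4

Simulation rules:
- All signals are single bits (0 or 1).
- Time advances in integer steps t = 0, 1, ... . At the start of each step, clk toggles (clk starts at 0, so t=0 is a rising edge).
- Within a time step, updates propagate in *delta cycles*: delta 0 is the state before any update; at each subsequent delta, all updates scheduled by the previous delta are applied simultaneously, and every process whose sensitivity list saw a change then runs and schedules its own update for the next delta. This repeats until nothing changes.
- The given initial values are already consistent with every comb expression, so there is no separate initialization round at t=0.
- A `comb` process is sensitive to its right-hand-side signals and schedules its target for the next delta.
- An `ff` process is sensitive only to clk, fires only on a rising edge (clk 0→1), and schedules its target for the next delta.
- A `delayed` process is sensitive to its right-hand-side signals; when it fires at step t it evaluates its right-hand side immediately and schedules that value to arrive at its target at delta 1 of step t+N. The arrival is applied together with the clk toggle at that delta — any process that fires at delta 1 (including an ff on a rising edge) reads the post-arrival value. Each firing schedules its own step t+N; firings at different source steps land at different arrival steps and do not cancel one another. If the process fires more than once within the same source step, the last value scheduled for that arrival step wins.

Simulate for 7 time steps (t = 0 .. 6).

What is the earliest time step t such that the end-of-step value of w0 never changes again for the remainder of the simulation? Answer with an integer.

t0.Δ0 w5=1 w4=0 w1=1 w0=0 w6=1 clk=0 w7=0 w3=1
t0.Δ1 w5=1 w4=0 w1=1 w0=0 w6=1 clk=1 w7=0 w3=1
t0.Δ2 w5=1 w4=0 w1=1 w0=0 w6=1 clk=1 w7=1 w3=1
t1.Δ0 w5=1 w4=0 w1=1 w0=0 w6=1 clk=1 w7=1 w3=1
t1.Δ1 w5=1 w4=0 w1=1 w0=0 w6=1 clk=0 w7=1 w3=1
t2.Δ0 w5=1 w4=0 w1=1 w0=0 w6=1 clk=0 w7=1 w3=1
t2.Δ1 w5=1 w4=0 w1=1 w0=1 w6=1 clk=1 w7=1 w3=1
t2.Δ2 w5=0 w4=0 w1=1 w0=1 w6=1 clk=1 w7=1 w3=1
t2.Δ3 w5=0 w4=0 w1=1 w0=1 w6=1 clk=1 w7=1 w3=0
t3.Δ0 w5=0 w4=0 w1=1 w0=1 w6=1 clk=1 w7=1 w3=0
t3.Δ1 w5=0 w4=0 w1=1 w0=1 w6=1 clk=0 w7=1 w3=0
t4.Δ0 w5=0 w4=0 w1=1 w0=1 w6=1 clk=0 w7=1 w3=0
t4.Δ1 w5=0 w4=0 w1=1 w0=1 w6=1 clk=1 w7=1 w3=0
t4.Δ2 w5=0 w4=0 w1=1 w0=1 w6=0 clk=1 w7=1 w3=0
t5.Δ0 w5=0 w4=0 w1=1 w0=1 w6=0 clk=1 w7=1 w3=0
t5.Δ1 w5=0 w4=1 w1=1 w0=1 w6=0 clk=0 w7=1 w3=0
t5.Δ2 w5=0 w4=1 w1=0 w0=1 w6=0 clk=0 w7=1 w3=1
t5.Δ3 w5=1 w4=1 w1=0 w0=1 w6=0 clk=0 w7=1 w3=1
t5.Δ4 w5=1 w4=1 w1=0 w0=1 w6=0 clk=0 w7=1 w3=0
t6.Δ0 w5=1 w4=1 w1=0 w0=1 w6=0 clk=0 w7=1 w3=0
t6.Δ1 w5=1 w4=0 w1=0 w0=1 w6=0 clk=1 w7=1 w3=0
t6.Δ2 w5=1 w4=0 w1=1 w0=1 w6=0 clk=1 w7=1 w3=1
t6.Δ3 w5=0 w4=0 w1=1 w0=1 w6=0 clk=1 w7=1 w3=1
t6.Δ4 w5=0 w4=0 w1=1 w0=1 w6=0 clk=1 w7=1 w3=0

2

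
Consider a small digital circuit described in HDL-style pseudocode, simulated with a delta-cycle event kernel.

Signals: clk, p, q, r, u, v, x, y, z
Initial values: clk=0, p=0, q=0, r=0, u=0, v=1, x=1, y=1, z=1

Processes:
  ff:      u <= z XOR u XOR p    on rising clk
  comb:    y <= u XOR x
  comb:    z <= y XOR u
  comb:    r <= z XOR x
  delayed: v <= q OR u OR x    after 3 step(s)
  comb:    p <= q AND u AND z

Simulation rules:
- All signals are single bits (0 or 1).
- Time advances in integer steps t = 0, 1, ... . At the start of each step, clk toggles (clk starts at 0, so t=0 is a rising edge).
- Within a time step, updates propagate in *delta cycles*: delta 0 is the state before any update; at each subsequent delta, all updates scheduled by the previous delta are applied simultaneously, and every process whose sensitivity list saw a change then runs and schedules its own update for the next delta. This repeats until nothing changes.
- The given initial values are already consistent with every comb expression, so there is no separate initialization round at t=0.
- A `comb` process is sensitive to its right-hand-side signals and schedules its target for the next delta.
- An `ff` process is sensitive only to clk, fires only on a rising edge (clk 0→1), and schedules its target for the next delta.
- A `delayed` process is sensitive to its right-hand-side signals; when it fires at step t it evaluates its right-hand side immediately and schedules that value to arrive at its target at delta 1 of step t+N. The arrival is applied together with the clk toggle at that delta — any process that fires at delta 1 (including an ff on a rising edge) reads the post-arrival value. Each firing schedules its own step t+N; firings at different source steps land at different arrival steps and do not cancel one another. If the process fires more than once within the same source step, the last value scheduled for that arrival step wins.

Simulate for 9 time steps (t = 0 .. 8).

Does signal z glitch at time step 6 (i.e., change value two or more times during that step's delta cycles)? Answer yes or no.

yes

[bits: r,y,z,v,u,q,p,clk,x]
t=0: Δ0=011100001 Δ1=011100011 Δ2=011110011 Δ3=000110011 Δ4=101110011 Δ5=001110011 | 5Δ
t=1: Δ0=001110011 Δ1=001110001 | 1Δ
t=2: Δ0=001110001 Δ1=001110011 Δ2=001100011 Δ3=010100011 Δ4=111100011 Δ5=011100011 | 5Δ
t=3: Δ0=011100011 Δ1=011100001 | 1Δ
t=4: Δ0=011100001 Δ1=011100011 Δ2=011110011 Δ3=000110011 Δ4=101110011 Δ5=001110011 | 5Δ
t=5: Δ0=001110011 Δ1=001110001 | 1Δ
t=6: Δ0=001110001 Δ1=001110011 Δ2=001100011 Δ3=010100011 Δ4=111100011 Δ5=011100011 | 5Δ
t=7: Δ0=011100011 Δ1=011100001 | 1Δ
t=8: Δ0=011100001 Δ1=011100011 Δ2=011110011 Δ3=000110011 Δ4=101110011 Δ5=001110011 | 5Δ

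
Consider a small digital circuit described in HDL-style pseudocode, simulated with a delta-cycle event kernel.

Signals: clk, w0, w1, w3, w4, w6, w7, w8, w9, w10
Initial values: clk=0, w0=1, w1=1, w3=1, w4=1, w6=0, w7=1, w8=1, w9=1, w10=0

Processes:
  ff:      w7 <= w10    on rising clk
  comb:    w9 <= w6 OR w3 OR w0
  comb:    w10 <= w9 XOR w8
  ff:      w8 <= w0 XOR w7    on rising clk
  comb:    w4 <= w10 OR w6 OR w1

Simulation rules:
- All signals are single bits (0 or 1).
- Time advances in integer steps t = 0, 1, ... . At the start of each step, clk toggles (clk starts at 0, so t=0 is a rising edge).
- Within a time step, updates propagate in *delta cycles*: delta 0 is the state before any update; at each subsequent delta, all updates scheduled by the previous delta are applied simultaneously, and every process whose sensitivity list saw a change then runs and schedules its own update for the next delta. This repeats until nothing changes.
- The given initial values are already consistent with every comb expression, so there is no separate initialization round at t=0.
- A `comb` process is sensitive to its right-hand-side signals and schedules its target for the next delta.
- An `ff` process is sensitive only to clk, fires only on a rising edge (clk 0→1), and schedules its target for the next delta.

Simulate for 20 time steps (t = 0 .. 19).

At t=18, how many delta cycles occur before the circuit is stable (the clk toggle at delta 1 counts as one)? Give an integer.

t0.Δ0 w0=1 w8=1 w4=1 w6=0 w1=1 clk=0 w7=1 w10=0 w3=1 w9=1
t0.Δ1 w0=1 w8=1 w4=1 w6=0 w1=1 clk=1 w7=1 w10=0 w3=1 w9=1
t0.Δ2 w0=1 w8=0 w4=1 w6=0 w1=1 clk=1 w7=0 w10=0 w3=1 w9=1
t0.Δ3 w0=1 w8=0 w4=1 w6=0 w1=1 clk=1 w7=0 w10=1 w3=1 w9=1
t1.Δ0 w0=1 w8=0 w4=1 w6=0 w1=1 clk=1 w7=0 w10=1 w3=1 w9=1
t1.Δ1 w0=1 w8=0 w4=1 w6=0 w1=1 clk=0 w7=0 w10=1 w3=1 w9=1
t2.Δ0 w0=1 w8=0 w4=1 w6=0 w1=1 clk=0 w7=0 w10=1 w3=1 w9=1
t2.Δ1 w0=1 w8=0 w4=1 w6=0 w1=1 clk=1 w7=0 w10=1 w3=1 w9=1
t2.Δ2 w0=1 w8=1 w4=1 w6=0 w1=1 clk=1 w7=1 w10=1 w3=1 w9=1
t2.Δ3 w0=1 w8=1 w4=1 w6=0 w1=1 clk=1 w7=1 w10=0 w3=1 w9=1
t3.Δ0 w0=1 w8=1 w4=1 w6=0 w1=1 clk=1 w7=1 w10=0 w3=1 w9=1
t3.Δ1 w0=1 w8=1 w4=1 w6=0 w1=1 clk=0 w7=1 w10=0 w3=1 w9=1
t4.Δ0 w0=1 w8=1 w4=1 w6=0 w1=1 clk=0 w7=1 w10=0 w3=1 w9=1
t4.Δ1 w0=1 w8=1 w4=1 w6=0 w1=1 clk=1 w7=1 w10=0 w3=1 w9=1
t4.Δ2 w0=1 w8=0 w4=1 w6=0 w1=1 clk=1 w7=0 w10=0 w3=1 w9=1
t4.Δ3 w0=1 w8=0 w4=1 w6=0 w1=1 clk=1 w7=0 w10=1 w3=1 w9=1
t5.Δ0 w0=1 w8=0 w4=1 w6=0 w1=1 clk=1 w7=0 w10=1 w3=1 w9=1
t5.Δ1 w0=1 w8=0 w4=1 w6=0 w1=1 clk=0 w7=0 w10=1 w3=1 w9=1
t6.Δ0 w0=1 w8=0 w4=1 w6=0 w1=1 clk=0 w7=0 w10=1 w3=1 w9=1
t6.Δ1 w0=1 w8=0 w4=1 w6=0 w1=1 clk=1 w7=0 w10=1 w3=1 w9=1
t6.Δ2 w0=1 w8=1 w4=1 w6=0 w1=1 clk=1 w7=1 w10=1 w3=1 w9=1
t6.Δ3 w0=1 w8=1 w4=1 w6=0 w1=1 clk=1 w7=1 w10=0 w3=1 w9=1
t7.Δ0 w0=1 w8=1 w4=1 w6=0 w1=1 clk=1 w7=1 w10=0 w3=1 w9=1
t7.Δ1 w0=1 w8=1 w4=1 w6=0 w1=1 clk=0 w7=1 w10=0 w3=1 w9=1
t8.Δ0 w0=1 w8=1 w4=1 w6=0 w1=1 clk=0 w7=1 w10=0 w3=1 w9=1
t8.Δ1 w0=1 w8=1 w4=1 w6=0 w1=1 clk=1 w7=1 w10=0 w3=1 w9=1
t8.Δ2 w0=1 w8=0 w4=1 w6=0 w1=1 clk=1 w7=0 w10=0 w3=1 w9=1
t8.Δ3 w0=1 w8=0 w4=1 w6=0 w1=1 clk=1 w7=0 w10=1 w3=1 w9=1
t9.Δ0 w0=1 w8=0 w4=1 w6=0 w1=1 clk=1 w7=0 w10=1 w3=1 w9=1
t9.Δ1 w0=1 w8=0 w4=1 w6=0 w1=1 clk=0 w7=0 w10=1 w3=1 w9=1
t10.Δ0 w0=1 w8=0 w4=1 w6=0 w1=1 clk=0 w7=0 w10=1 w3=1 w9=1
t10.Δ1 w0=1 w8=0 w4=1 w6=0 w1=1 clk=1 w7=0 w10=1 w3=1 w9=1
t10.Δ2 w0=1 w8=1 w4=1 w6=0 w1=1 clk=1 w7=1 w10=1 w3=1 w9=1
t10.Δ3 w0=1 w8=1 w4=1 w6=0 w1=1 clk=1 w7=1 w10=0 w3=1 w9=1
t11.Δ0 w0=1 w8=1 w4=1 w6=0 w1=1 clk=1 w7=1 w10=0 w3=1 w9=1
t11.Δ1 w0=1 w8=1 w4=1 w6=0 w1=1 clk=0 w7=1 w10=0 w3=1 w9=1
t12.Δ0 w0=1 w8=1 w4=1 w6=0 w1=1 clk=0 w7=1 w10=0 w3=1 w9=1
t12.Δ1 w0=1 w8=1 w4=1 w6=0 w1=1 clk=1 w7=1 w10=0 w3=1 w9=1
t12.Δ2 w0=1 w8=0 w4=1 w6=0 w1=1 clk=1 w7=0 w10=0 w3=1 w9=1
t12.Δ3 w0=1 w8=0 w4=1 w6=0 w1=1 clk=1 w7=0 w10=1 w3=1 w9=1
t13.Δ0 w0=1 w8=0 w4=1 w6=0 w1=1 clk=1 w7=0 w10=1 w3=1 w9=1
t13.Δ1 w0=1 w8=0 w4=1 w6=0 w1=1 clk=0 w7=0 w10=1 w3=1 w9=1
t14.Δ0 w0=1 w8=0 w4=1 w6=0 w1=1 clk=0 w7=0 w10=1 w3=1 w9=1
t14.Δ1 w0=1 w8=0 w4=1 w6=0 w1=1 clk=1 w7=0 w10=1 w3=1 w9=1
t14.Δ2 w0=1 w8=1 w4=1 w6=0 w1=1 clk=1 w7=1 w10=1 w3=1 w9=1
t14.Δ3 w0=1 w8=1 w4=1 w6=0 w1=1 clk=1 w7=1 w10=0 w3=1 w9=1
t15.Δ0 w0=1 w8=1 w4=1 w6=0 w1=1 clk=1 w7=1 w10=0 w3=1 w9=1
t15.Δ1 w0=1 w8=1 w4=1 w6=0 w1=1 clk=0 w7=1 w10=0 w3=1 w9=1
t16.Δ0 w0=1 w8=1 w4=1 w6=0 w1=1 clk=0 w7=1 w10=0 w3=1 w9=1
t16.Δ1 w0=1 w8=1 w4=1 w6=0 w1=1 clk=1 w7=1 w10=0 w3=1 w9=1
t16.Δ2 w0=1 w8=0 w4=1 w6=0 w1=1 clk=1 w7=0 w10=0 w3=1 w9=1
t16.Δ3 w0=1 w8=0 w4=1 w6=0 w1=1 clk=1 w7=0 w10=1 w3=1 w9=1
t17.Δ0 w0=1 w8=0 w4=1 w6=0 w1=1 clk=1 w7=0 w10=1 w3=1 w9=1
t17.Δ1 w0=1 w8=0 w4=1 w6=0 w1=1 clk=0 w7=0 w10=1 w3=1 w9=1
t18.Δ0 w0=1 w8=0 w4=1 w6=0 w1=1 clk=0 w7=0 w10=1 w3=1 w9=1
t18.Δ1 w0=1 w8=0 w4=1 w6=0 w1=1 clk=1 w7=0 w10=1 w3=1 w9=1
t18.Δ2 w0=1 w8=1 w4=1 w6=0 w1=1 clk=1 w7=1 w10=1 w3=1 w9=1
t18.Δ3 w0=1 w8=1 w4=1 w6=0 w1=1 clk=1 w7=1 w10=0 w3=1 w9=1
t19.Δ0 w0=1 w8=1 w4=1 w6=0 w1=1 clk=1 w7=1 w10=0 w3=1 w9=1
t19.Δ1 w0=1 w8=1 w4=1 w6=0 w1=1 clk=0 w7=1 w10=0 w3=1 w9=1

3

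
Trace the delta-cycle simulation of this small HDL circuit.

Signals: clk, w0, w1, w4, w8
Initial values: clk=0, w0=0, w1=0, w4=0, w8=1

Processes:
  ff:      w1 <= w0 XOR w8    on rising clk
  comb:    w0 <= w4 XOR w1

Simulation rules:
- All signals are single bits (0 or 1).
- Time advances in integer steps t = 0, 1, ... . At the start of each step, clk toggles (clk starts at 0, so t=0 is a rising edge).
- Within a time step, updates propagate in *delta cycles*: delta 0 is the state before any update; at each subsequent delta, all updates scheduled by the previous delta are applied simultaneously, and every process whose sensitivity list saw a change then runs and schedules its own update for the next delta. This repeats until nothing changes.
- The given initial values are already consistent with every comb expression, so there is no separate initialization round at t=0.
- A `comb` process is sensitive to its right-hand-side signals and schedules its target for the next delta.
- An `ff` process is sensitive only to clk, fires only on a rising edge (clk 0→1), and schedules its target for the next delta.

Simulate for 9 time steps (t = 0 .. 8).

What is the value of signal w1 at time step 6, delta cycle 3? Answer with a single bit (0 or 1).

0

t=0 Δ0: w1=0 w0=0 w8=1 clk=0 w4=0
  Δ1: clk:0→1
  Δ2: w1:0→1
  Δ3: w0:0→1
  (3Δ to stable)
t=1 Δ0: w1=1 w0=1 w8=1 clk=1 w4=0
  Δ1: clk:1→0
  (1Δ to stable)
t=2 Δ0: w1=1 w0=1 w8=1 clk=0 w4=0
  Δ1: clk:0→1
  Δ2: w1:1→0
  Δ3: w0:1→0
  (3Δ to stable)
t=3 Δ0: w1=0 w0=0 w8=1 clk=1 w4=0
  Δ1: clk:1→0
  (1Δ to stable)
t=4 Δ0: w1=0 w0=0 w8=1 clk=0 w4=0
  Δ1: clk:0→1
  Δ2: w1:0→1
  Δ3: w0:0→1
  (3Δ to stable)
t=5 Δ0: w1=1 w0=1 w8=1 clk=1 w4=0
  Δ1: clk:1→0
  (1Δ to stable)
t=6 Δ0: w1=1 w0=1 w8=1 clk=0 w4=0
  Δ1: clk:0→1
  Δ2: w1:1→0
  Δ3: w0:1→0
  (3Δ to stable)
t=7 Δ0: w1=0 w0=0 w8=1 clk=1 w4=0
  Δ1: clk:1→0
  (1Δ to stable)
t=8 Δ0: w1=0 w0=0 w8=1 clk=0 w4=0
  Δ1: clk:0→1
  Δ2: w1:0→1
  Δ3: w0:0→1
  (3Δ to stable)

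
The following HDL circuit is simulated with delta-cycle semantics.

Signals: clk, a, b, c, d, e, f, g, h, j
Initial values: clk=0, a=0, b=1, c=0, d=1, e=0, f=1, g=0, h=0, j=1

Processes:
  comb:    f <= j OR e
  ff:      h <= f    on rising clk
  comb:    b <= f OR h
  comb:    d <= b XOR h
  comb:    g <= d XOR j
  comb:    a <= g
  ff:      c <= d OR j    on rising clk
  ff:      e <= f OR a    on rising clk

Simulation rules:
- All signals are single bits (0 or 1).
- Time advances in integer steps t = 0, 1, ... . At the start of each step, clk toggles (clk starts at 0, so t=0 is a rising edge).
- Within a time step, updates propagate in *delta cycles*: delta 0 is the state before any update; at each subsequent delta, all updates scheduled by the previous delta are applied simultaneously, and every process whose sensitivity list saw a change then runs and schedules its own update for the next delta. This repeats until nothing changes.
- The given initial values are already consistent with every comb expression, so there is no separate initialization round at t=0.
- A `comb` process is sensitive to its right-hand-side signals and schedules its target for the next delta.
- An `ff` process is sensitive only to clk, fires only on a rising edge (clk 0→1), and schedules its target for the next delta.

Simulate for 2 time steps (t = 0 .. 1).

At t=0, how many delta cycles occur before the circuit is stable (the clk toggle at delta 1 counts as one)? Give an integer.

[bits: d,clk,e,h,c,j,a,b,f,g]
t=0: Δ0=1000010110 Δ1=1100010110 Δ2=1111110110 Δ3=0111110110 Δ4=0111110111 Δ5=0111111111 | 5Δ
t=1: Δ0=0111111111 Δ1=0011111111 | 1Δ

5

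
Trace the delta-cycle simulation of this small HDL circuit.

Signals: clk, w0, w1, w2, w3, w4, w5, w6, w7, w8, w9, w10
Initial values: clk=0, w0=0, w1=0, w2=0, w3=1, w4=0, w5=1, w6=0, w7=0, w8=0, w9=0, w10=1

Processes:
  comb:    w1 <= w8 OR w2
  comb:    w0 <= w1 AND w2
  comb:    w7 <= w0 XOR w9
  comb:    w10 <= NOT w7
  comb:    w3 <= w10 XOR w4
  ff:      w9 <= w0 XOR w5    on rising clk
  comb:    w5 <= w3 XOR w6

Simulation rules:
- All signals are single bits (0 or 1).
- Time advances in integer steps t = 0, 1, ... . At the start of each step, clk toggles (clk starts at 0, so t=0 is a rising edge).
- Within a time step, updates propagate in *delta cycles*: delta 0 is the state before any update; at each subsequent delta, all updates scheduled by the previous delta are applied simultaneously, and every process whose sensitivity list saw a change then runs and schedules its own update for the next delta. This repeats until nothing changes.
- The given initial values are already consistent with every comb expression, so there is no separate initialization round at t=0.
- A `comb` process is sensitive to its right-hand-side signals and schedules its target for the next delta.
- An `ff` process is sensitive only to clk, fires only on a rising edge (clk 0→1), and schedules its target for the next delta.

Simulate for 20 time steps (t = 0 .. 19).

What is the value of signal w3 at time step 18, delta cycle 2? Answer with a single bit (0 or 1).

[bits: w6,w10,w9,w4,w2,clk,w5,w3,w1,w0,w8,w7]
t=0: Δ0=010000110000 Δ1=010001110000 Δ2=011001110000 Δ3=011001110001 Δ4=001001110001 Δ5=001001100001 Δ6=001001000001 | 6Δ
t=1: Δ0=001001000001 Δ1=001000000001 | 1Δ
t=2: Δ0=001000000001 Δ1=001001000001 Δ2=000001000001 Δ3=000001000000 Δ4=010001000000 Δ5=010001010000 Δ6=010001110000 | 6Δ
t=3: Δ0=010001110000 Δ1=010000110000 | 1Δ
t=4: Δ0=010000110000 Δ1=010001110000 Δ2=011001110000 Δ3=011001110001 Δ4=001001110001 Δ5=001001100001 Δ6=001001000001 | 6Δ
t=5: Δ0=001001000001 Δ1=001000000001 | 1Δ
t=6: Δ0=001000000001 Δ1=001001000001 Δ2=000001000001 Δ3=000001000000 Δ4=010001000000 Δ5=010001010000 Δ6=010001110000 | 6Δ
t=7: Δ0=010001110000 Δ1=010000110000 | 1Δ
t=8: Δ0=010000110000 Δ1=010001110000 Δ2=011001110000 Δ3=011001110001 Δ4=001001110001 Δ5=001001100001 Δ6=001001000001 | 6Δ
t=9: Δ0=001001000001 Δ1=001000000001 | 1Δ
t=10: Δ0=001000000001 Δ1=001001000001 Δ2=000001000001 Δ3=000001000000 Δ4=010001000000 Δ5=010001010000 Δ6=010001110000 | 6Δ
t=11: Δ0=010001110000 Δ1=010000110000 | 1Δ
t=12: Δ0=010000110000 Δ1=010001110000 Δ2=011001110000 Δ3=011001110001 Δ4=001001110001 Δ5=001001100001 Δ6=001001000001 | 6Δ
t=13: Δ0=001001000001 Δ1=001000000001 | 1Δ
t=14: Δ0=001000000001 Δ1=001001000001 Δ2=000001000001 Δ3=000001000000 Δ4=010001000000 Δ5=010001010000 Δ6=010001110000 | 6Δ
t=15: Δ0=010001110000 Δ1=010000110000 | 1Δ
t=16: Δ0=010000110000 Δ1=010001110000 Δ2=011001110000 Δ3=011001110001 Δ4=001001110001 Δ5=001001100001 Δ6=001001000001 | 6Δ
t=17: Δ0=001001000001 Δ1=001000000001 | 1Δ
t=18: Δ0=001000000001 Δ1=001001000001 Δ2=000001000001 Δ3=000001000000 Δ4=010001000000 Δ5=010001010000 Δ6=010001110000 | 6Δ
t=19: Δ0=010001110000 Δ1=010000110000 | 1Δ

0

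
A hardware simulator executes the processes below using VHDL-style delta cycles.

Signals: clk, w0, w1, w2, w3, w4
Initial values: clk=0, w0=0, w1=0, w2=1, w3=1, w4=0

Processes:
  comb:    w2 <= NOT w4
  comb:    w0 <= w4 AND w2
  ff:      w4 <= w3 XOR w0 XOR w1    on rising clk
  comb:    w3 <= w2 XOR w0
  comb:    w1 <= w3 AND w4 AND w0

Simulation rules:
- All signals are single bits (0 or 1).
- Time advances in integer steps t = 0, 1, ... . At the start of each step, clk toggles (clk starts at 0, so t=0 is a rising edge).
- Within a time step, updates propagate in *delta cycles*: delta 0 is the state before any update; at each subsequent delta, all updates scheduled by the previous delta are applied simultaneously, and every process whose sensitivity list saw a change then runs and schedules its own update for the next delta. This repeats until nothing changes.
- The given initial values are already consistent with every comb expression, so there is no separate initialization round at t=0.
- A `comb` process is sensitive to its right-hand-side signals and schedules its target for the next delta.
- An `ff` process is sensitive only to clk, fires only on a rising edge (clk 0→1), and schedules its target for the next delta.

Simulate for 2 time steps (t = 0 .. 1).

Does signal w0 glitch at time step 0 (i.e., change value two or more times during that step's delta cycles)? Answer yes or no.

yes

t0.Δ0 w3=1 w1=0 w0=0 w4=0 clk=0 w2=1
t0.Δ1 w3=1 w1=0 w0=0 w4=0 clk=1 w2=1
t0.Δ2 w3=1 w1=0 w0=0 w4=1 clk=1 w2=1
t0.Δ3 w3=1 w1=0 w0=1 w4=1 clk=1 w2=0
t0.Δ4 w3=1 w1=1 w0=0 w4=1 clk=1 w2=0
t0.Δ5 w3=0 w1=0 w0=0 w4=1 clk=1 w2=0
t1.Δ0 w3=0 w1=0 w0=0 w4=1 clk=1 w2=0
t1.Δ1 w3=0 w1=0 w0=0 w4=1 clk=0 w2=0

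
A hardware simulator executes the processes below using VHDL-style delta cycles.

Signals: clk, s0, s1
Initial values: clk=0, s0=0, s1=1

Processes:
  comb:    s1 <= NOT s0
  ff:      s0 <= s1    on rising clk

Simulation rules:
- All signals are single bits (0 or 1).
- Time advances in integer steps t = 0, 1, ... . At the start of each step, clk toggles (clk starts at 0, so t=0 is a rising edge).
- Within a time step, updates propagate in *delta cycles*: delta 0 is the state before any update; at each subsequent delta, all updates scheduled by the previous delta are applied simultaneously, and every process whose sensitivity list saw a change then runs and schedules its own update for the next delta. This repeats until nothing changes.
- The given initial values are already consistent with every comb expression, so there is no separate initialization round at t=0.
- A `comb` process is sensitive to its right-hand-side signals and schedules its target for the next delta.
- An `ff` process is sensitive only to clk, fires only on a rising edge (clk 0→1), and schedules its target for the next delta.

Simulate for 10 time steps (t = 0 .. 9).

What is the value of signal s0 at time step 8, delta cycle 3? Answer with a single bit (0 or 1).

1

t=0 Δ0: clk=0 s1=1 s0=0
  Δ1: clk:0→1
  Δ2: s0:0→1
  Δ3: s1:1→0
  (3Δ to stable)
t=1 Δ0: clk=1 s1=0 s0=1
  Δ1: clk:1→0
  (1Δ to stable)
t=2 Δ0: clk=0 s1=0 s0=1
  Δ1: clk:0→1
  Δ2: s0:1→0
  Δ3: s1:0→1
  (3Δ to stable)
t=3 Δ0: clk=1 s1=1 s0=0
  Δ1: clk:1→0
  (1Δ to stable)
t=4 Δ0: clk=0 s1=1 s0=0
  Δ1: clk:0→1
  Δ2: s0:0→1
  Δ3: s1:1→0
  (3Δ to stable)
t=5 Δ0: clk=1 s1=0 s0=1
  Δ1: clk:1→0
  (1Δ to stable)
t=6 Δ0: clk=0 s1=0 s0=1
  Δ1: clk:0→1
  Δ2: s0:1→0
  Δ3: s1:0→1
  (3Δ to stable)
t=7 Δ0: clk=1 s1=1 s0=0
  Δ1: clk:1→0
  (1Δ to stable)
t=8 Δ0: clk=0 s1=1 s0=0
  Δ1: clk:0→1
  Δ2: s0:0→1
  Δ3: s1:1→0
  (3Δ to stable)
t=9 Δ0: clk=1 s1=0 s0=1
  Δ1: clk:1→0
  (1Δ to stable)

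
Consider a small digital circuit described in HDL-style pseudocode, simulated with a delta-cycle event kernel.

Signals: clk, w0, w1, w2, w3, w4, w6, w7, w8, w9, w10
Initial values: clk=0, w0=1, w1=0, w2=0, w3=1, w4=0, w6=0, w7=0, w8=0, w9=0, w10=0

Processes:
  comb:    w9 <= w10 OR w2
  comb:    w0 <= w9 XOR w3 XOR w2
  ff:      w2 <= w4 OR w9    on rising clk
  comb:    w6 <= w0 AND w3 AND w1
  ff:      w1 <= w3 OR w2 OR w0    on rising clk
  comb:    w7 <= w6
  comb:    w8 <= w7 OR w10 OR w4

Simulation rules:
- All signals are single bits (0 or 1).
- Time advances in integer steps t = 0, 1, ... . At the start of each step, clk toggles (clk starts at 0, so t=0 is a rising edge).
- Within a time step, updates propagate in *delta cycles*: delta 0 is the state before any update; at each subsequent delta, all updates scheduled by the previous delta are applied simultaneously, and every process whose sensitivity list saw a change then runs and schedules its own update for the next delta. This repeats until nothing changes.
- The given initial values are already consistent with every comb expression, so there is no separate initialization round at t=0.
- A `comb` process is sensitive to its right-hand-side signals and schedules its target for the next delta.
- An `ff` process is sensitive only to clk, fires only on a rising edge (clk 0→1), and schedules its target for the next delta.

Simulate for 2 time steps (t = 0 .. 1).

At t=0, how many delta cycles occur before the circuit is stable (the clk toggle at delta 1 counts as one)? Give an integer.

5

t0.Δ0 w3=1 w10=0 w2=0 clk=0 w7=0 w6=0 w8=0 w9=0 w0=1 w4=0 w1=0
t0.Δ1 w3=1 w10=0 w2=0 clk=1 w7=0 w6=0 w8=0 w9=0 w0=1 w4=0 w1=0
t0.Δ2 w3=1 w10=0 w2=0 clk=1 w7=0 w6=0 w8=0 w9=0 w0=1 w4=0 w1=1
t0.Δ3 w3=1 w10=0 w2=0 clk=1 w7=0 w6=1 w8=0 w9=0 w0=1 w4=0 w1=1
t0.Δ4 w3=1 w10=0 w2=0 clk=1 w7=1 w6=1 w8=0 w9=0 w0=1 w4=0 w1=1
t0.Δ5 w3=1 w10=0 w2=0 clk=1 w7=1 w6=1 w8=1 w9=0 w0=1 w4=0 w1=1
t1.Δ0 w3=1 w10=0 w2=0 clk=1 w7=1 w6=1 w8=1 w9=0 w0=1 w4=0 w1=1
t1.Δ1 w3=1 w10=0 w2=0 clk=0 w7=1 w6=1 w8=1 w9=0 w0=1 w4=0 w1=1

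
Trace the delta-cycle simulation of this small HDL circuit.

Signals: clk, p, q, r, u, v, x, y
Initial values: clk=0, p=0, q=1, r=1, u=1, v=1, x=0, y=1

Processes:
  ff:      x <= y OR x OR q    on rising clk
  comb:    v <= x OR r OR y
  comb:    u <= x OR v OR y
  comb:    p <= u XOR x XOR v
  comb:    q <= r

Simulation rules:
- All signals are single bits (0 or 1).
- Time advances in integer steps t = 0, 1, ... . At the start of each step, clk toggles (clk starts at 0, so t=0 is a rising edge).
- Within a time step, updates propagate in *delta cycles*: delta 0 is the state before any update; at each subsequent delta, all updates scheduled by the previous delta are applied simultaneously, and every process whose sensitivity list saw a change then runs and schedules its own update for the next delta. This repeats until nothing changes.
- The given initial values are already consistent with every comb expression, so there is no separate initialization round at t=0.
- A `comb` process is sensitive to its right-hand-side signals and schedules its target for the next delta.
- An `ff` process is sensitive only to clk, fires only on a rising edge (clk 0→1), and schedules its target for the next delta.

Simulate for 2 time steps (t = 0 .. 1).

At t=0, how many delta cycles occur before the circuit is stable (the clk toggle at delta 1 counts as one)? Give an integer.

t0.Δ0 r=1 x=0 u=1 clk=0 q=1 v=1 y=1 p=0
t0.Δ1 r=1 x=0 u=1 clk=1 q=1 v=1 y=1 p=0
t0.Δ2 r=1 x=1 u=1 clk=1 q=1 v=1 y=1 p=0
t0.Δ3 r=1 x=1 u=1 clk=1 q=1 v=1 y=1 p=1
t1.Δ0 r=1 x=1 u=1 clk=1 q=1 v=1 y=1 p=1
t1.Δ1 r=1 x=1 u=1 clk=0 q=1 v=1 y=1 p=1

3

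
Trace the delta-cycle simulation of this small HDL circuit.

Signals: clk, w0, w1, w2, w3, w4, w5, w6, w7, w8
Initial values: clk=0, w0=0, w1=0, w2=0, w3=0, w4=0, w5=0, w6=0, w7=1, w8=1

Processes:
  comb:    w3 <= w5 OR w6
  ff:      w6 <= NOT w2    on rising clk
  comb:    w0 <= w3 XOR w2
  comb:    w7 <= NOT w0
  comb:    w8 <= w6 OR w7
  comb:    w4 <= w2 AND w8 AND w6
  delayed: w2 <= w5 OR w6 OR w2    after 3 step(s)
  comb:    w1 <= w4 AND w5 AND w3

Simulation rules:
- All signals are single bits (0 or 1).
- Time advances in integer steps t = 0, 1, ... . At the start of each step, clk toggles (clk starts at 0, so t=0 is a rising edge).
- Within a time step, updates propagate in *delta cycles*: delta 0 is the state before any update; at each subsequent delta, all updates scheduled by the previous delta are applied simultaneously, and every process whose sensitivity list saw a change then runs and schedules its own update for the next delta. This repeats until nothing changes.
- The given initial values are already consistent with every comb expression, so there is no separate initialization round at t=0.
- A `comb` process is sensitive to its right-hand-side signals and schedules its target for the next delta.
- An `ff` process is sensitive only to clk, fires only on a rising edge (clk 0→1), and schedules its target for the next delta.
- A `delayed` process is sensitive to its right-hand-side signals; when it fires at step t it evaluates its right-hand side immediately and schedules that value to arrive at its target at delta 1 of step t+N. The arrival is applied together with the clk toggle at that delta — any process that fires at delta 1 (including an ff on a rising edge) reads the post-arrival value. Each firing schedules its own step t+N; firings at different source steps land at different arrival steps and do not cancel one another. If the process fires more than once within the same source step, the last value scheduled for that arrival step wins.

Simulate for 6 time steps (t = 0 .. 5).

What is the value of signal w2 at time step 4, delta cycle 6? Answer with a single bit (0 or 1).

[bits: w5,w1,w3,w8,w4,w7,w0,w6,w2,clk]
t=0: Δ0=0001010000 Δ1=0001010001 Δ2=0001010101 Δ3=0011010101 Δ4=0011011101 Δ5=0011001101 | 5Δ
t=1: Δ0=0011001101 Δ1=0011001100 | 1Δ
t=2: Δ0=0011001100 Δ1=0011001101 | 1Δ
t=3: Δ0=0011001101 Δ1=0011001110 Δ2=0011100110 Δ3=0011110110 | 3Δ
t=4: Δ0=0011110110 Δ1=0011110111 Δ2=0011110011 Δ3=0001010011 Δ4=0001011011 Δ5=0001001011 Δ6=0000001011 | 6Δ
t=5: Δ0=0000001011 Δ1=0000001010 | 1Δ

1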